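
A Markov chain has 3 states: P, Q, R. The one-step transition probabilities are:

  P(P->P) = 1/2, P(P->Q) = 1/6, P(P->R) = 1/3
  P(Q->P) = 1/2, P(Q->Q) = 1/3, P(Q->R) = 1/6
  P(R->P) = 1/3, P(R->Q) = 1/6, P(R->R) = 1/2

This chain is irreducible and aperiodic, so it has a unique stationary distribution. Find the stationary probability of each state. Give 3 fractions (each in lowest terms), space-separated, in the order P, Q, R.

Answer: 11/25 1/5 9/25

Derivation:
The stationary distribution satisfies pi = pi * P, i.e.:
  pi_P = 1/2*pi_P + 1/2*pi_Q + 1/3*pi_R
  pi_Q = 1/6*pi_P + 1/3*pi_Q + 1/6*pi_R
  pi_R = 1/3*pi_P + 1/6*pi_Q + 1/2*pi_R
with normalization: pi_P + pi_Q + pi_R = 1.

Using the first 2 balance equations plus normalization, the linear system A*pi = b is:
  [-1/2, 1/2, 1/3] . pi = 0
  [1/6, -2/3, 1/6] . pi = 0
  [1, 1, 1] . pi = 1

Solving yields:
  pi_P = 11/25
  pi_Q = 1/5
  pi_R = 9/25

Verification (pi * P):
  11/25*1/2 + 1/5*1/2 + 9/25*1/3 = 11/25 = pi_P  (ok)
  11/25*1/6 + 1/5*1/3 + 9/25*1/6 = 1/5 = pi_Q  (ok)
  11/25*1/3 + 1/5*1/6 + 9/25*1/2 = 9/25 = pi_R  (ok)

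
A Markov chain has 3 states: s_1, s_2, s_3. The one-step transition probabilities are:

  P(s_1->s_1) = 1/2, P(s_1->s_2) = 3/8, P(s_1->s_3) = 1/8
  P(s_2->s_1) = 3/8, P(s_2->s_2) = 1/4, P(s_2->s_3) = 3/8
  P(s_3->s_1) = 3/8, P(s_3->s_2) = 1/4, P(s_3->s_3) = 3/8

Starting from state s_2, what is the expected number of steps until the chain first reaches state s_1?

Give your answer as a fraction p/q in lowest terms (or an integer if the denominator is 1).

Let h_i = expected steps to first reach s_1 from state i.
Boundary: h_s_1 = 0.
First-step equations for the other states:
  h_s_2 = 1 + 3/8*h_s_1 + 1/4*h_s_2 + 3/8*h_s_3
  h_s_3 = 1 + 3/8*h_s_1 + 1/4*h_s_2 + 3/8*h_s_3

Substituting h_s_1 = 0 and rearranging gives the linear system (I - Q) h = 1:
  [3/4, -3/8] . (h_s_2, h_s_3) = 1
  [-1/4, 5/8] . (h_s_2, h_s_3) = 1

Solving yields:
  h_s_2 = 8/3
  h_s_3 = 8/3

Starting state is s_2, so the expected hitting time is h_s_2 = 8/3.

Answer: 8/3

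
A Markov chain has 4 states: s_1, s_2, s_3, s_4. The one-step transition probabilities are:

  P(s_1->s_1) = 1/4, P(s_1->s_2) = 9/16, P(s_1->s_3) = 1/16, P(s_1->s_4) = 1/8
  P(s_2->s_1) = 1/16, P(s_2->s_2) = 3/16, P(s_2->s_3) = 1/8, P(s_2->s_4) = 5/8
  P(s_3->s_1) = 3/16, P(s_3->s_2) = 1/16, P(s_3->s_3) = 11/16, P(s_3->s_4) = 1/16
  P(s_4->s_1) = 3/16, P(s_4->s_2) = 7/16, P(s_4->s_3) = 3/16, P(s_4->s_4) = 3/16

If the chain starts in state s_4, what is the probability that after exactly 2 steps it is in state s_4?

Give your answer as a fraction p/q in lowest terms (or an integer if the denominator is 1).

Computing P^2 by repeated multiplication:
P^1 =
  s_1: [1/4, 9/16, 1/16, 1/8]
  s_2: [1/16, 3/16, 1/8, 5/8]
  s_3: [3/16, 1/16, 11/16, 1/16]
  s_4: [3/16, 7/16, 3/16, 3/16]
P^2 =
  s_1: [17/128, 39/128, 39/256, 105/256]
  s_2: [43/256, 45/128, 59/256, 1/4]
  s_3: [49/256, 3/16, 129/256, 15/128]
  s_4: [37/256, 9/32, 59/256, 11/32]

(P^2)[s_4 -> s_4] = 11/32

Answer: 11/32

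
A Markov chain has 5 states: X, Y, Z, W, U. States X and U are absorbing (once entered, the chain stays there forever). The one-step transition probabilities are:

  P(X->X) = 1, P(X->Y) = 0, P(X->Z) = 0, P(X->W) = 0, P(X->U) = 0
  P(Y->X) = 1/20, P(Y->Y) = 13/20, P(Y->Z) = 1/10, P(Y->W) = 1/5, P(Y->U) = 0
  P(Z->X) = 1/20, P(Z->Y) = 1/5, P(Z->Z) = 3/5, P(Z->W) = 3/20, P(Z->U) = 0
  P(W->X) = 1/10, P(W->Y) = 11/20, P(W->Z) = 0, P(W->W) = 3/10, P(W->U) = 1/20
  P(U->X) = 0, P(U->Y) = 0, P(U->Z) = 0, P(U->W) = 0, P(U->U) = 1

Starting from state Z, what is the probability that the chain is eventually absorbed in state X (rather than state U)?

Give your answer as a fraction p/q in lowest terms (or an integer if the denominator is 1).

Let a_i = P(absorbed in X | start in state i).
Boundary conditions: a_X = 1, a_U = 0.
For each transient state i, a_i = sum_j P(i->j) * a_j:
  a_Y = 1/20*a_X + 13/20*a_Y + 1/10*a_Z + 1/5*a_W + 0*a_U
  a_Z = 1/20*a_X + 1/5*a_Y + 3/5*a_Z + 3/20*a_W + 0*a_U
  a_W = 1/10*a_X + 11/20*a_Y + 0*a_Z + 3/10*a_W + 1/20*a_U

Substituting a_X = 1 and a_U = 0, rearrange to (I - Q) a = r where r[i] = P(i -> X):
  [7/20, -1/10, -1/5] . (a_Y, a_Z, a_W) = 1/20
  [-1/5, 2/5, -3/20] . (a_Y, a_Z, a_W) = 1/20
  [-11/20, 0, 7/10] . (a_Y, a_Z, a_W) = 1/10

Solving yields:
  a_Y = 108/127
  a_Z = 217/254
  a_W = 103/127

Starting state is Z, so the absorption probability is a_Z = 217/254.

Answer: 217/254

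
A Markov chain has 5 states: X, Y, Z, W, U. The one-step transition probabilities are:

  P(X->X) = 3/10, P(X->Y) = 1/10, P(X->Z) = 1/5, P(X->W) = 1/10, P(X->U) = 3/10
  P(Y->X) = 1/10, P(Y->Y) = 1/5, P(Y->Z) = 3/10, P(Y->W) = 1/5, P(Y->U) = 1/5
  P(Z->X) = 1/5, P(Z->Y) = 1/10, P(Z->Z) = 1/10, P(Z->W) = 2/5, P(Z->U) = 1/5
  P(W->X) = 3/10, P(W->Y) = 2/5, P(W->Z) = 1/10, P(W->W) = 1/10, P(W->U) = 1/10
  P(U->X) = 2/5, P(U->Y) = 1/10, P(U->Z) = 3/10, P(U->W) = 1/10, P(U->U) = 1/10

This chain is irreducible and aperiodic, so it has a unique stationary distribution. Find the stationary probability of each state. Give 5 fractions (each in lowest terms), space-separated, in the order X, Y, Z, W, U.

The stationary distribution satisfies pi = pi * P, i.e.:
  pi_X = 3/10*pi_X + 1/10*pi_Y + 1/5*pi_Z + 3/10*pi_W + 2/5*pi_U
  pi_Y = 1/10*pi_X + 1/5*pi_Y + 1/10*pi_Z + 2/5*pi_W + 1/10*pi_U
  pi_Z = 1/5*pi_X + 3/10*pi_Y + 1/10*pi_Z + 1/10*pi_W + 3/10*pi_U
  pi_W = 1/10*pi_X + 1/5*pi_Y + 2/5*pi_Z + 1/10*pi_W + 1/10*pi_U
  pi_U = 3/10*pi_X + 1/5*pi_Y + 1/5*pi_Z + 1/10*pi_W + 1/10*pi_U
with normalization: pi_X + pi_Y + pi_Z + pi_W + pi_U = 1.

Using the first 4 balance equations plus normalization, the linear system A*pi = b is:
  [-7/10, 1/10, 1/5, 3/10, 2/5] . pi = 0
  [1/10, -4/5, 1/10, 2/5, 1/10] . pi = 0
  [1/5, 3/10, -9/10, 1/10, 3/10] . pi = 0
  [1/10, 1/5, 2/5, -9/10, 1/10] . pi = 0
  [1, 1, 1, 1, 1] . pi = 1

Solving yields:
  pi_X = 1571/5925
  pi_Y = 1007/5925
  pi_Z = 392/1975
  pi_W = 1046/5925
  pi_U = 15/79

Verification (pi * P):
  1571/5925*3/10 + 1007/5925*1/10 + 392/1975*1/5 + 1046/5925*3/10 + 15/79*2/5 = 1571/5925 = pi_X  (ok)
  1571/5925*1/10 + 1007/5925*1/5 + 392/1975*1/10 + 1046/5925*2/5 + 15/79*1/10 = 1007/5925 = pi_Y  (ok)
  1571/5925*1/5 + 1007/5925*3/10 + 392/1975*1/10 + 1046/5925*1/10 + 15/79*3/10 = 392/1975 = pi_Z  (ok)
  1571/5925*1/10 + 1007/5925*1/5 + 392/1975*2/5 + 1046/5925*1/10 + 15/79*1/10 = 1046/5925 = pi_W  (ok)
  1571/5925*3/10 + 1007/5925*1/5 + 392/1975*1/5 + 1046/5925*1/10 + 15/79*1/10 = 15/79 = pi_U  (ok)

Answer: 1571/5925 1007/5925 392/1975 1046/5925 15/79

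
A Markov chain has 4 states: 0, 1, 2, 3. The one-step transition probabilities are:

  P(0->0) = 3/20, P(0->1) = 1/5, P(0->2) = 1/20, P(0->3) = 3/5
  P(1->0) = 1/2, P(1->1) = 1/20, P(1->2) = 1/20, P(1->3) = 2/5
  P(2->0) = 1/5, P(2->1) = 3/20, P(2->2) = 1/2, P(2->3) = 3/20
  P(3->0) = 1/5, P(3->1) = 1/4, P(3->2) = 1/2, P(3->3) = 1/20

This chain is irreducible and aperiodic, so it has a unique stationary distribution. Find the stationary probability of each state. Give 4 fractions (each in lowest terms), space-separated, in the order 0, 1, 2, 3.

The stationary distribution satisfies pi = pi * P, i.e.:
  pi_0 = 3/20*pi_0 + 1/2*pi_1 + 1/5*pi_2 + 1/5*pi_3
  pi_1 = 1/5*pi_0 + 1/20*pi_1 + 3/20*pi_2 + 1/4*pi_3
  pi_2 = 1/20*pi_0 + 1/20*pi_1 + 1/2*pi_2 + 1/2*pi_3
  pi_3 = 3/5*pi_0 + 2/5*pi_1 + 3/20*pi_2 + 1/20*pi_3
with normalization: pi_0 + pi_1 + pi_2 + pi_3 = 1.

Using the first 3 balance equations plus normalization, the linear system A*pi = b is:
  [-17/20, 1/2, 1/5, 1/5] . pi = 0
  [1/5, -19/20, 3/20, 1/4] . pi = 0
  [1/20, 1/20, -1/2, 1/2] . pi = 0
  [1, 1, 1, 1] . pi = 1

Solving yields:
  pi_0 = 388/1619
  pi_1 = 836/4857
  pi_2 = 1019/3238
  pi_3 = 2657/9714

Verification (pi * P):
  388/1619*3/20 + 836/4857*1/2 + 1019/3238*1/5 + 2657/9714*1/5 = 388/1619 = pi_0  (ok)
  388/1619*1/5 + 836/4857*1/20 + 1019/3238*3/20 + 2657/9714*1/4 = 836/4857 = pi_1  (ok)
  388/1619*1/20 + 836/4857*1/20 + 1019/3238*1/2 + 2657/9714*1/2 = 1019/3238 = pi_2  (ok)
  388/1619*3/5 + 836/4857*2/5 + 1019/3238*3/20 + 2657/9714*1/20 = 2657/9714 = pi_3  (ok)

Answer: 388/1619 836/4857 1019/3238 2657/9714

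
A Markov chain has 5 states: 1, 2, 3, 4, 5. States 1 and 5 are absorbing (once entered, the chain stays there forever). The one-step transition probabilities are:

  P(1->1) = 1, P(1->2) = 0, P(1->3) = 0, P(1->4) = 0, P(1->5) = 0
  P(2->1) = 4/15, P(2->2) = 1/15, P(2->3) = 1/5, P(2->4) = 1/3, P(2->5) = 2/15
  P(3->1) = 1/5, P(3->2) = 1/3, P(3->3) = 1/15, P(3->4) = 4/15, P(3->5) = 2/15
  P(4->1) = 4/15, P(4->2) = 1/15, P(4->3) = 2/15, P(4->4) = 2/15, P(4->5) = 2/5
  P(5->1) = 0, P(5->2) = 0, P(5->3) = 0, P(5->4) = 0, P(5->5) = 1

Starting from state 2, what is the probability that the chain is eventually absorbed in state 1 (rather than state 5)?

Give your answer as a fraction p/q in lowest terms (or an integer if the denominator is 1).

Answer: 1171/2109

Derivation:
Let a_i = P(absorbed in 1 | start in state i).
Boundary conditions: a_1 = 1, a_5 = 0.
For each transient state i, a_i = sum_j P(i->j) * a_j:
  a_2 = 4/15*a_1 + 1/15*a_2 + 1/5*a_3 + 1/3*a_4 + 2/15*a_5
  a_3 = 1/5*a_1 + 1/3*a_2 + 1/15*a_3 + 4/15*a_4 + 2/15*a_5
  a_4 = 4/15*a_1 + 1/15*a_2 + 2/15*a_3 + 2/15*a_4 + 2/5*a_5

Substituting a_1 = 1 and a_5 = 0, rearrange to (I - Q) a = r where r[i] = P(i -> 1):
  [14/15, -1/5, -1/3] . (a_2, a_3, a_4) = 4/15
  [-1/3, 14/15, -4/15] . (a_2, a_3, a_4) = 1/5
  [-1/15, -2/15, 13/15] . (a_2, a_3, a_4) = 4/15

Solving yields:
  a_2 = 1171/2109
  a_3 = 377/703
  a_4 = 913/2109

Starting state is 2, so the absorption probability is a_2 = 1171/2109.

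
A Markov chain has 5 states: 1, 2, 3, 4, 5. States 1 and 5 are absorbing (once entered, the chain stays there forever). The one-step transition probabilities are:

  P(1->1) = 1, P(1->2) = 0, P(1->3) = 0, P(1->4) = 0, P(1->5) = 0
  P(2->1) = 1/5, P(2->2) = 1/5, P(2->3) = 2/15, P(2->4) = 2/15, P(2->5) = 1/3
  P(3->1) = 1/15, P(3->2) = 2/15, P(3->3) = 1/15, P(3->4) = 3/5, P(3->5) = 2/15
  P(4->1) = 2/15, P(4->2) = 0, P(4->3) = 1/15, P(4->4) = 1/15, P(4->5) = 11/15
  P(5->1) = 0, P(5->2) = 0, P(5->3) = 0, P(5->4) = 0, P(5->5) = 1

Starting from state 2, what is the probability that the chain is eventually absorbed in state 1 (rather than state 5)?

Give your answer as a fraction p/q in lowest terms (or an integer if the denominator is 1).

Let a_i = P(absorbed in 1 | start in state i).
Boundary conditions: a_1 = 1, a_5 = 0.
For each transient state i, a_i = sum_j P(i->j) * a_j:
  a_2 = 1/5*a_1 + 1/5*a_2 + 2/15*a_3 + 2/15*a_4 + 1/3*a_5
  a_3 = 1/15*a_1 + 2/15*a_2 + 1/15*a_3 + 3/5*a_4 + 2/15*a_5
  a_4 = 2/15*a_1 + 0*a_2 + 1/15*a_3 + 1/15*a_4 + 11/15*a_5

Substituting a_1 = 1 and a_5 = 0, rearrange to (I - Q) a = r where r[i] = P(i -> 1):
  [4/5, -2/15, -2/15] . (a_2, a_3, a_4) = 1/5
  [-2/15, 14/15, -3/5] . (a_2, a_3, a_4) = 1/15
  [0, -1/15, 14/15] . (a_2, a_3, a_4) = 2/15

Solving yields:
  a_2 = 683/2184
  a_3 = 17/78
  a_4 = 173/1092

Starting state is 2, so the absorption probability is a_2 = 683/2184.

Answer: 683/2184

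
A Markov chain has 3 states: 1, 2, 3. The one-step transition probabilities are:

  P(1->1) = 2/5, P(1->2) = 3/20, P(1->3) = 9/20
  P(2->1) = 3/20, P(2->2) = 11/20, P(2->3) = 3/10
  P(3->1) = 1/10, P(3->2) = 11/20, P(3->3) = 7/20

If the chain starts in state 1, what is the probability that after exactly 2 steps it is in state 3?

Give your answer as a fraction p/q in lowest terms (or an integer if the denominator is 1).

Answer: 153/400

Derivation:
Computing P^2 by repeated multiplication:
P^1 =
  1: [2/5, 3/20, 9/20]
  2: [3/20, 11/20, 3/10]
  3: [1/10, 11/20, 7/20]
P^2 =
  1: [91/400, 39/100, 153/400]
  2: [69/400, 49/100, 27/80]
  3: [63/400, 51/100, 133/400]

(P^2)[1 -> 3] = 153/400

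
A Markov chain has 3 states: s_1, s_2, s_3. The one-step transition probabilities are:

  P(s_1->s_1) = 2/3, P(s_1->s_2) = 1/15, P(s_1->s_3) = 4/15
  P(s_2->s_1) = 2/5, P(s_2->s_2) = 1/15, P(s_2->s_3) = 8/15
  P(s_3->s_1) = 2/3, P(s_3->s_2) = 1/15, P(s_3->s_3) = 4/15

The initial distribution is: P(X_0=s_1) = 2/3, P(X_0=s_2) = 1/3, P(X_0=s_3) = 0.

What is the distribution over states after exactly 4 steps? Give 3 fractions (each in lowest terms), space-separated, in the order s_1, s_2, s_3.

Answer: 146/225 1/15 64/225

Derivation:
Propagating the distribution step by step (d_{t+1} = d_t * P):
d_0 = (s_1=2/3, s_2=1/3, s_3=0)
  d_1[s_1] = 2/3*2/3 + 1/3*2/5 + 0*2/3 = 26/45
  d_1[s_2] = 2/3*1/15 + 1/3*1/15 + 0*1/15 = 1/15
  d_1[s_3] = 2/3*4/15 + 1/3*8/15 + 0*4/15 = 16/45
d_1 = (s_1=26/45, s_2=1/15, s_3=16/45)
  d_2[s_1] = 26/45*2/3 + 1/15*2/5 + 16/45*2/3 = 146/225
  d_2[s_2] = 26/45*1/15 + 1/15*1/15 + 16/45*1/15 = 1/15
  d_2[s_3] = 26/45*4/15 + 1/15*8/15 + 16/45*4/15 = 64/225
d_2 = (s_1=146/225, s_2=1/15, s_3=64/225)
  d_3[s_1] = 146/225*2/3 + 1/15*2/5 + 64/225*2/3 = 146/225
  d_3[s_2] = 146/225*1/15 + 1/15*1/15 + 64/225*1/15 = 1/15
  d_3[s_3] = 146/225*4/15 + 1/15*8/15 + 64/225*4/15 = 64/225
d_3 = (s_1=146/225, s_2=1/15, s_3=64/225)
  d_4[s_1] = 146/225*2/3 + 1/15*2/5 + 64/225*2/3 = 146/225
  d_4[s_2] = 146/225*1/15 + 1/15*1/15 + 64/225*1/15 = 1/15
  d_4[s_3] = 146/225*4/15 + 1/15*8/15 + 64/225*4/15 = 64/225
d_4 = (s_1=146/225, s_2=1/15, s_3=64/225)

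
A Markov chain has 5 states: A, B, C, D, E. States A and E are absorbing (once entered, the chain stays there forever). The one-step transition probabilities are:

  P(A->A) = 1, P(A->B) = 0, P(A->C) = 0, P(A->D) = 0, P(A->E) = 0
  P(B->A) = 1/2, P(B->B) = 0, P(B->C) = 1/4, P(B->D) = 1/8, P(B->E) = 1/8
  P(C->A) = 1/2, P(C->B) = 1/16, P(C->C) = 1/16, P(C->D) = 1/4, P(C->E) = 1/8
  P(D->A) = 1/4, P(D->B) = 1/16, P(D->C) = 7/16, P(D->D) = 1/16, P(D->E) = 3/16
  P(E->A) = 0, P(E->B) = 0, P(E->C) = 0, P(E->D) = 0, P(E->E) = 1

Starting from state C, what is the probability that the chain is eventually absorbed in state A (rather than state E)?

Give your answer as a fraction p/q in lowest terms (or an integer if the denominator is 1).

Let a_i = P(absorbed in A | start in state i).
Boundary conditions: a_A = 1, a_E = 0.
For each transient state i, a_i = sum_j P(i->j) * a_j:
  a_B = 1/2*a_A + 0*a_B + 1/4*a_C + 1/8*a_D + 1/8*a_E
  a_C = 1/2*a_A + 1/16*a_B + 1/16*a_C + 1/4*a_D + 1/8*a_E
  a_D = 1/4*a_A + 1/16*a_B + 7/16*a_C + 1/16*a_D + 3/16*a_E

Substituting a_A = 1 and a_E = 0, rearrange to (I - Q) a = r where r[i] = P(i -> A):
  [1, -1/4, -1/8] . (a_B, a_C, a_D) = 1/2
  [-1/16, 15/16, -1/4] . (a_B, a_C, a_D) = 1/2
  [-1/16, -7/16, 15/16] . (a_B, a_C, a_D) = 1/4

Solving yields:
  a_B = 294/379
  a_C = 290/379
  a_D = 256/379

Starting state is C, so the absorption probability is a_C = 290/379.

Answer: 290/379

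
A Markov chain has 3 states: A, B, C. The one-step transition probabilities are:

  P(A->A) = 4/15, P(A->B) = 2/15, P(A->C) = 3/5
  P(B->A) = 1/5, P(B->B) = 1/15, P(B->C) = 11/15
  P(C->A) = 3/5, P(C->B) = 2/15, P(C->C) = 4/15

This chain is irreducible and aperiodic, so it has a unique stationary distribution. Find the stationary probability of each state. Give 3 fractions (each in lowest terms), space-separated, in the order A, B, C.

The stationary distribution satisfies pi = pi * P, i.e.:
  pi_A = 4/15*pi_A + 1/5*pi_B + 3/5*pi_C
  pi_B = 2/15*pi_A + 1/15*pi_B + 2/15*pi_C
  pi_C = 3/5*pi_A + 11/15*pi_B + 4/15*pi_C
with normalization: pi_A + pi_B + pi_C = 1.

Using the first 2 balance equations plus normalization, the linear system A*pi = b is:
  [-11/15, 1/5, 3/5] . pi = 0
  [2/15, -14/15, 2/15] . pi = 0
  [1, 1, 1] . pi = 1

Solving yields:
  pi_A = 33/80
  pi_B = 1/8
  pi_C = 37/80

Verification (pi * P):
  33/80*4/15 + 1/8*1/5 + 37/80*3/5 = 33/80 = pi_A  (ok)
  33/80*2/15 + 1/8*1/15 + 37/80*2/15 = 1/8 = pi_B  (ok)
  33/80*3/5 + 1/8*11/15 + 37/80*4/15 = 37/80 = pi_C  (ok)

Answer: 33/80 1/8 37/80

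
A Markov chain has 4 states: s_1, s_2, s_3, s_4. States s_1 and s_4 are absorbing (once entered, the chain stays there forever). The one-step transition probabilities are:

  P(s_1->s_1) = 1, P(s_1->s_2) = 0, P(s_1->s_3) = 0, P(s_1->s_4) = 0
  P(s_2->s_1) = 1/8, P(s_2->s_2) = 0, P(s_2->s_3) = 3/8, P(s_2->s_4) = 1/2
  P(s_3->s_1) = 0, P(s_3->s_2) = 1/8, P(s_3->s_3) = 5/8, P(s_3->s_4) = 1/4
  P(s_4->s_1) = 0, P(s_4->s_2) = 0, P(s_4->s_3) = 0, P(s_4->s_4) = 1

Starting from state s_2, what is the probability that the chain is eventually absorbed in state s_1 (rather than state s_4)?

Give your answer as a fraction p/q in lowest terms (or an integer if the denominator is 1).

Answer: 1/7

Derivation:
Let a_i = P(absorbed in s_1 | start in state i).
Boundary conditions: a_s_1 = 1, a_s_4 = 0.
For each transient state i, a_i = sum_j P(i->j) * a_j:
  a_s_2 = 1/8*a_s_1 + 0*a_s_2 + 3/8*a_s_3 + 1/2*a_s_4
  a_s_3 = 0*a_s_1 + 1/8*a_s_2 + 5/8*a_s_3 + 1/4*a_s_4

Substituting a_s_1 = 1 and a_s_4 = 0, rearrange to (I - Q) a = r where r[i] = P(i -> s_1):
  [1, -3/8] . (a_s_2, a_s_3) = 1/8
  [-1/8, 3/8] . (a_s_2, a_s_3) = 0

Solving yields:
  a_s_2 = 1/7
  a_s_3 = 1/21

Starting state is s_2, so the absorption probability is a_s_2 = 1/7.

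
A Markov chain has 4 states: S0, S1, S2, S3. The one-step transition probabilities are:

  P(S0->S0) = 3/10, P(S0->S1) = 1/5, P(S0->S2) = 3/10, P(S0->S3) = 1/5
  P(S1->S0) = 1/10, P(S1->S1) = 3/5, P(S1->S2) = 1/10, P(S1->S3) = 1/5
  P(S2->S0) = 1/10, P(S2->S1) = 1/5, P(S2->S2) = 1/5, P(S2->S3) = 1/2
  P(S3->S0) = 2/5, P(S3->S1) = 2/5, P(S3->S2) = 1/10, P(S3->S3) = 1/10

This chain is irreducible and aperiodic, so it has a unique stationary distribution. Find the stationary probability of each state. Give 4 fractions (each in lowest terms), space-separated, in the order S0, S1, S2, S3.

Answer: 9/43 158/387 61/387 29/129

Derivation:
The stationary distribution satisfies pi = pi * P, i.e.:
  pi_S0 = 3/10*pi_S0 + 1/10*pi_S1 + 1/10*pi_S2 + 2/5*pi_S3
  pi_S1 = 1/5*pi_S0 + 3/5*pi_S1 + 1/5*pi_S2 + 2/5*pi_S3
  pi_S2 = 3/10*pi_S0 + 1/10*pi_S1 + 1/5*pi_S2 + 1/10*pi_S3
  pi_S3 = 1/5*pi_S0 + 1/5*pi_S1 + 1/2*pi_S2 + 1/10*pi_S3
with normalization: pi_S0 + pi_S1 + pi_S2 + pi_S3 = 1.

Using the first 3 balance equations plus normalization, the linear system A*pi = b is:
  [-7/10, 1/10, 1/10, 2/5] . pi = 0
  [1/5, -2/5, 1/5, 2/5] . pi = 0
  [3/10, 1/10, -4/5, 1/10] . pi = 0
  [1, 1, 1, 1] . pi = 1

Solving yields:
  pi_S0 = 9/43
  pi_S1 = 158/387
  pi_S2 = 61/387
  pi_S3 = 29/129

Verification (pi * P):
  9/43*3/10 + 158/387*1/10 + 61/387*1/10 + 29/129*2/5 = 9/43 = pi_S0  (ok)
  9/43*1/5 + 158/387*3/5 + 61/387*1/5 + 29/129*2/5 = 158/387 = pi_S1  (ok)
  9/43*3/10 + 158/387*1/10 + 61/387*1/5 + 29/129*1/10 = 61/387 = pi_S2  (ok)
  9/43*1/5 + 158/387*1/5 + 61/387*1/2 + 29/129*1/10 = 29/129 = pi_S3  (ok)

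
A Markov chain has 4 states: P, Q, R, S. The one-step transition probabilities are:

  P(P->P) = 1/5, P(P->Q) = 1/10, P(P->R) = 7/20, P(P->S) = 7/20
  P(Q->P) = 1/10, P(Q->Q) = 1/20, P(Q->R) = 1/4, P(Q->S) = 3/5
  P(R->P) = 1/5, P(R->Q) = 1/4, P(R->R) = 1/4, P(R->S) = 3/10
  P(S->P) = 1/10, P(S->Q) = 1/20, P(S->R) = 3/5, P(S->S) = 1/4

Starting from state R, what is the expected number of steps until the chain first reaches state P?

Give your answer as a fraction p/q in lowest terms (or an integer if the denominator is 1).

Answer: 1760/267

Derivation:
Let h_i = expected steps to first reach P from state i.
Boundary: h_P = 0.
First-step equations for the other states:
  h_Q = 1 + 1/10*h_P + 1/20*h_Q + 1/4*h_R + 3/5*h_S
  h_R = 1 + 1/5*h_P + 1/4*h_Q + 1/4*h_R + 3/10*h_S
  h_S = 1 + 1/10*h_P + 1/20*h_Q + 3/5*h_R + 1/4*h_S

Substituting h_P = 0 and rearranging gives the linear system (I - Q) h = 1:
  [19/20, -1/4, -3/5] . (h_Q, h_R, h_S) = 1
  [-1/4, 3/4, -3/10] . (h_Q, h_R, h_S) = 1
  [-1/20, -3/5, 3/4] . (h_Q, h_R, h_S) = 1

Solving yields:
  h_Q = 1940/267
  h_R = 1760/267
  h_S = 5680/801

Starting state is R, so the expected hitting time is h_R = 1760/267.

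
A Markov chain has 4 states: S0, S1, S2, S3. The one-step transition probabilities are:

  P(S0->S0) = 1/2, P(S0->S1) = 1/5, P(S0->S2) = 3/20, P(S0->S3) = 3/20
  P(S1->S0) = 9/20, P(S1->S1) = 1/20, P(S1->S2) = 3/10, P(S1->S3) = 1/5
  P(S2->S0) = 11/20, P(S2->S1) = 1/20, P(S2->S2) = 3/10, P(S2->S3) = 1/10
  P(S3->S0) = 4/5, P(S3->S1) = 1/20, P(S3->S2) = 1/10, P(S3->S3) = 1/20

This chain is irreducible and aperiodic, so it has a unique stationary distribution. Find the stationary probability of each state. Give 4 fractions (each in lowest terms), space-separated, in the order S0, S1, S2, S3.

Answer: 63/116 61/464 89/464 31/232

Derivation:
The stationary distribution satisfies pi = pi * P, i.e.:
  pi_S0 = 1/2*pi_S0 + 9/20*pi_S1 + 11/20*pi_S2 + 4/5*pi_S3
  pi_S1 = 1/5*pi_S0 + 1/20*pi_S1 + 1/20*pi_S2 + 1/20*pi_S3
  pi_S2 = 3/20*pi_S0 + 3/10*pi_S1 + 3/10*pi_S2 + 1/10*pi_S3
  pi_S3 = 3/20*pi_S0 + 1/5*pi_S1 + 1/10*pi_S2 + 1/20*pi_S3
with normalization: pi_S0 + pi_S1 + pi_S2 + pi_S3 = 1.

Using the first 3 balance equations plus normalization, the linear system A*pi = b is:
  [-1/2, 9/20, 11/20, 4/5] . pi = 0
  [1/5, -19/20, 1/20, 1/20] . pi = 0
  [3/20, 3/10, -7/10, 1/10] . pi = 0
  [1, 1, 1, 1] . pi = 1

Solving yields:
  pi_S0 = 63/116
  pi_S1 = 61/464
  pi_S2 = 89/464
  pi_S3 = 31/232

Verification (pi * P):
  63/116*1/2 + 61/464*9/20 + 89/464*11/20 + 31/232*4/5 = 63/116 = pi_S0  (ok)
  63/116*1/5 + 61/464*1/20 + 89/464*1/20 + 31/232*1/20 = 61/464 = pi_S1  (ok)
  63/116*3/20 + 61/464*3/10 + 89/464*3/10 + 31/232*1/10 = 89/464 = pi_S2  (ok)
  63/116*3/20 + 61/464*1/5 + 89/464*1/10 + 31/232*1/20 = 31/232 = pi_S3  (ok)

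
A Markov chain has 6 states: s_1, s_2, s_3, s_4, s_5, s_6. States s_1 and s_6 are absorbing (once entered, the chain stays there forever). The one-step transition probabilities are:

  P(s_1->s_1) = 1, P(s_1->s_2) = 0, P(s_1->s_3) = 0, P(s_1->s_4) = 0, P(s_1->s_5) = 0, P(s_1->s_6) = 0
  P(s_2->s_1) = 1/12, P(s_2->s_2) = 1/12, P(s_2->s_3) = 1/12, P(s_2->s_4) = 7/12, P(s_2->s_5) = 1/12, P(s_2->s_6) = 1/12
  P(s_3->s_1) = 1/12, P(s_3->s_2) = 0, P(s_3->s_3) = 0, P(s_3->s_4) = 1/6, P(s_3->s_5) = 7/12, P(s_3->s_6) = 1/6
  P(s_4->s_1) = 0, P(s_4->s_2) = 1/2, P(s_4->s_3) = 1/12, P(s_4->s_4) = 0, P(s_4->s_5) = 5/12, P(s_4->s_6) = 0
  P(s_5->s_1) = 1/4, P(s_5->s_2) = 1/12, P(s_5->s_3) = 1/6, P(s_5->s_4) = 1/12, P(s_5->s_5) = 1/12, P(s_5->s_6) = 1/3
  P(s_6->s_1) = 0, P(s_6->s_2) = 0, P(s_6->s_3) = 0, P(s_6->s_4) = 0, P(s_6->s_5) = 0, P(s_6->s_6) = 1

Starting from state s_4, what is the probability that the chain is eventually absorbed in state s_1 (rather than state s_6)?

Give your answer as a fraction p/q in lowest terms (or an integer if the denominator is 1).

Answer: 3641/8446

Derivation:
Let a_i = P(absorbed in s_1 | start in state i).
Boundary conditions: a_s_1 = 1, a_s_6 = 0.
For each transient state i, a_i = sum_j P(i->j) * a_j:
  a_s_2 = 1/12*a_s_1 + 1/12*a_s_2 + 1/12*a_s_3 + 7/12*a_s_4 + 1/12*a_s_5 + 1/12*a_s_6
  a_s_3 = 1/12*a_s_1 + 0*a_s_2 + 0*a_s_3 + 1/6*a_s_4 + 7/12*a_s_5 + 1/6*a_s_6
  a_s_4 = 0*a_s_1 + 1/2*a_s_2 + 1/12*a_s_3 + 0*a_s_4 + 5/12*a_s_5 + 0*a_s_6
  a_s_5 = 1/4*a_s_1 + 1/12*a_s_2 + 1/6*a_s_3 + 1/12*a_s_4 + 1/12*a_s_5 + 1/3*a_s_6

Substituting a_s_1 = 1 and a_s_6 = 0, rearrange to (I - Q) a = r where r[i] = P(i -> s_1):
  [11/12, -1/12, -7/12, -1/12] . (a_s_2, a_s_3, a_s_4, a_s_5) = 1/12
  [0, 1, -1/6, -7/12] . (a_s_2, a_s_3, a_s_4, a_s_5) = 1/12
  [-1/2, -1/12, 1, -5/12] . (a_s_2, a_s_3, a_s_4, a_s_5) = 0
  [-1/12, -1/6, -1/12, 11/12] . (a_s_2, a_s_3, a_s_4, a_s_5) = 1/4

Solving yields:
  a_s_2 = 3721/8446
  a_s_3 = 1703/4223
  a_s_4 = 3641/8446
  a_s_5 = 1796/4223

Starting state is s_4, so the absorption probability is a_s_4 = 3641/8446.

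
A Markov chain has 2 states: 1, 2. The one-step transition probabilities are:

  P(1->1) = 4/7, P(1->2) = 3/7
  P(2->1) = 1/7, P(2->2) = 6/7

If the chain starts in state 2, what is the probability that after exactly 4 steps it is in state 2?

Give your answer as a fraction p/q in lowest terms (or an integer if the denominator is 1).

Answer: 1821/2401

Derivation:
Computing P^4 by repeated multiplication:
P^1 =
  1: [4/7, 3/7]
  2: [1/7, 6/7]
P^2 =
  1: [19/49, 30/49]
  2: [10/49, 39/49]
P^3 =
  1: [106/343, 237/343]
  2: [79/343, 264/343]
P^4 =
  1: [661/2401, 1740/2401]
  2: [580/2401, 1821/2401]

(P^4)[2 -> 2] = 1821/2401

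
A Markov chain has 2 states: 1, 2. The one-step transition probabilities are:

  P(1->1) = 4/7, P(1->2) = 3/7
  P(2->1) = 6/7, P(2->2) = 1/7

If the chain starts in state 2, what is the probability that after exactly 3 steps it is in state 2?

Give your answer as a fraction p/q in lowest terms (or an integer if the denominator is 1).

Computing P^3 by repeated multiplication:
P^1 =
  1: [4/7, 3/7]
  2: [6/7, 1/7]
P^2 =
  1: [34/49, 15/49]
  2: [30/49, 19/49]
P^3 =
  1: [226/343, 117/343]
  2: [234/343, 109/343]

(P^3)[2 -> 2] = 109/343

Answer: 109/343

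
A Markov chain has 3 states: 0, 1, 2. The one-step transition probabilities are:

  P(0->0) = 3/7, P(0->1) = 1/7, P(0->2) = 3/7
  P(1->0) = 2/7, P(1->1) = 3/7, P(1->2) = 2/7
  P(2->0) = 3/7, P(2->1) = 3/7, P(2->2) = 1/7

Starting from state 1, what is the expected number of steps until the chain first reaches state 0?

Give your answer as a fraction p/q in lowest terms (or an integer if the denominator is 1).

Let h_i = expected steps to first reach 0 from state i.
Boundary: h_0 = 0.
First-step equations for the other states:
  h_1 = 1 + 2/7*h_0 + 3/7*h_1 + 2/7*h_2
  h_2 = 1 + 3/7*h_0 + 3/7*h_1 + 1/7*h_2

Substituting h_0 = 0 and rearranging gives the linear system (I - Q) h = 1:
  [4/7, -2/7] . (h_1, h_2) = 1
  [-3/7, 6/7] . (h_1, h_2) = 1

Solving yields:
  h_1 = 28/9
  h_2 = 49/18

Starting state is 1, so the expected hitting time is h_1 = 28/9.

Answer: 28/9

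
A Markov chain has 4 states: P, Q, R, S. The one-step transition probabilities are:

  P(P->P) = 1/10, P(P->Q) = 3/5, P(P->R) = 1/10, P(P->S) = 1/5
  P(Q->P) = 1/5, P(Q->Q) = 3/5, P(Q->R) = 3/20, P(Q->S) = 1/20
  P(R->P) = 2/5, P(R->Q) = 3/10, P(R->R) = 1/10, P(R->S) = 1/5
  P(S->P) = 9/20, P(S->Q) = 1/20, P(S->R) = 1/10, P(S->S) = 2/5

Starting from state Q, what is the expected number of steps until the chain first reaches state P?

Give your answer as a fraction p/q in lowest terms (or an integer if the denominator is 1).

Let h_i = expected steps to first reach P from state i.
Boundary: h_P = 0.
First-step equations for the other states:
  h_Q = 1 + 1/5*h_P + 3/5*h_Q + 3/20*h_R + 1/20*h_S
  h_R = 1 + 2/5*h_P + 3/10*h_Q + 1/10*h_R + 1/5*h_S
  h_S = 1 + 9/20*h_P + 1/20*h_Q + 1/10*h_R + 2/5*h_S

Substituting h_P = 0 and rearranging gives the linear system (I - Q) h = 1:
  [2/5, -3/20, -1/20] . (h_Q, h_R, h_S) = 1
  [-3/10, 9/10, -1/5] . (h_Q, h_R, h_S) = 1
  [-1/20, -1/10, 3/5] . (h_Q, h_R, h_S) = 1

Solving yields:
  h_Q = 2760/703
  h_R = 110/37
  h_S = 1750/703

Starting state is Q, so the expected hitting time is h_Q = 2760/703.

Answer: 2760/703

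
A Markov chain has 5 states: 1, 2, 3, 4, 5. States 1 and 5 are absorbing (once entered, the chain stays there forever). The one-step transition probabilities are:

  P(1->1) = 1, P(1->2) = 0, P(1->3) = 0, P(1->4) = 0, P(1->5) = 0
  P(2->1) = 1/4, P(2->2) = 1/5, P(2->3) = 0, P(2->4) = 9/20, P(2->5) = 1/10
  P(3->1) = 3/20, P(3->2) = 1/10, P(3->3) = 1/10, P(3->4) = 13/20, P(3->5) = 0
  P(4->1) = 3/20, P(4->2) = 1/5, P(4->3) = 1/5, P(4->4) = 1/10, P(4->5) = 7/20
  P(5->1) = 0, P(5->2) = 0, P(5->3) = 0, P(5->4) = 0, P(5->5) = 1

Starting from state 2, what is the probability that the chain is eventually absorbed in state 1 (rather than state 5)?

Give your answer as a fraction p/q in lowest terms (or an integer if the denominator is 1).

Let a_i = P(absorbed in 1 | start in state i).
Boundary conditions: a_1 = 1, a_5 = 0.
For each transient state i, a_i = sum_j P(i->j) * a_j:
  a_2 = 1/4*a_1 + 1/5*a_2 + 0*a_3 + 9/20*a_4 + 1/10*a_5
  a_3 = 3/20*a_1 + 1/10*a_2 + 1/10*a_3 + 13/20*a_4 + 0*a_5
  a_4 = 3/20*a_1 + 1/5*a_2 + 1/5*a_3 + 1/10*a_4 + 7/20*a_5

Substituting a_1 = 1 and a_5 = 0, rearrange to (I - Q) a = r where r[i] = P(i -> 1):
  [4/5, 0, -9/20] . (a_2, a_3, a_4) = 1/4
  [-1/10, 9/10, -13/20] . (a_2, a_3, a_4) = 3/20
  [-1/5, -1/5, 9/10] . (a_2, a_3, a_4) = 3/20

Solving yields:
  a_2 = 977/1816
  a_3 = 937/1816
  a_4 = 91/227

Starting state is 2, so the absorption probability is a_2 = 977/1816.

Answer: 977/1816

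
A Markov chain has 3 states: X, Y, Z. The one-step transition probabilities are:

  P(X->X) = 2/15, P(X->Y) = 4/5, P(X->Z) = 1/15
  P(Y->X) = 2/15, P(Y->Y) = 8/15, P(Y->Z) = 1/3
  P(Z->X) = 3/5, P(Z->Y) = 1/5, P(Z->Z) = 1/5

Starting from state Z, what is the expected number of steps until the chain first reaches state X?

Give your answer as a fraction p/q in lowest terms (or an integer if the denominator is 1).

Let h_i = expected steps to first reach X from state i.
Boundary: h_X = 0.
First-step equations for the other states:
  h_Y = 1 + 2/15*h_X + 8/15*h_Y + 1/3*h_Z
  h_Z = 1 + 3/5*h_X + 1/5*h_Y + 1/5*h_Z

Substituting h_X = 0 and rearranging gives the linear system (I - Q) h = 1:
  [7/15, -1/3] . (h_Y, h_Z) = 1
  [-1/5, 4/5] . (h_Y, h_Z) = 1

Solving yields:
  h_Y = 85/23
  h_Z = 50/23

Starting state is Z, so the expected hitting time is h_Z = 50/23.

Answer: 50/23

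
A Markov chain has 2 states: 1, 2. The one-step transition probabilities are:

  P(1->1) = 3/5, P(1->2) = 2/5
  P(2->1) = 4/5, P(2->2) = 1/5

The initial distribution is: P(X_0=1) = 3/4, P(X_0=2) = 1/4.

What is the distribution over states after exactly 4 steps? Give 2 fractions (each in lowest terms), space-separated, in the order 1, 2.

Answer: 1667/2500 833/2500

Derivation:
Propagating the distribution step by step (d_{t+1} = d_t * P):
d_0 = (1=3/4, 2=1/4)
  d_1[1] = 3/4*3/5 + 1/4*4/5 = 13/20
  d_1[2] = 3/4*2/5 + 1/4*1/5 = 7/20
d_1 = (1=13/20, 2=7/20)
  d_2[1] = 13/20*3/5 + 7/20*4/5 = 67/100
  d_2[2] = 13/20*2/5 + 7/20*1/5 = 33/100
d_2 = (1=67/100, 2=33/100)
  d_3[1] = 67/100*3/5 + 33/100*4/5 = 333/500
  d_3[2] = 67/100*2/5 + 33/100*1/5 = 167/500
d_3 = (1=333/500, 2=167/500)
  d_4[1] = 333/500*3/5 + 167/500*4/5 = 1667/2500
  d_4[2] = 333/500*2/5 + 167/500*1/5 = 833/2500
d_4 = (1=1667/2500, 2=833/2500)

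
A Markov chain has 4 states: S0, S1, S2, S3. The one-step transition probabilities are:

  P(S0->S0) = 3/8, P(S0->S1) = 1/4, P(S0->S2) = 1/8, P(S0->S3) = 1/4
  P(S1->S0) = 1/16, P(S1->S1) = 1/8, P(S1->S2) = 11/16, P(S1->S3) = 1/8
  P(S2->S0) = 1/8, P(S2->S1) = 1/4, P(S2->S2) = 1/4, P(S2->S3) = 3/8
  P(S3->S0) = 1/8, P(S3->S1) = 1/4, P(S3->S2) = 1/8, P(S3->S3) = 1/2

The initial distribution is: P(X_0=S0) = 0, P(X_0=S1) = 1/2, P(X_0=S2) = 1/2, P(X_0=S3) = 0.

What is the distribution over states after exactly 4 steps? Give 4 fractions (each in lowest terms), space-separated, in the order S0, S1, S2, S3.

Answer: 2415/16384 1821/8192 2341/8192 5645/16384

Derivation:
Propagating the distribution step by step (d_{t+1} = d_t * P):
d_0 = (S0=0, S1=1/2, S2=1/2, S3=0)
  d_1[S0] = 0*3/8 + 1/2*1/16 + 1/2*1/8 + 0*1/8 = 3/32
  d_1[S1] = 0*1/4 + 1/2*1/8 + 1/2*1/4 + 0*1/4 = 3/16
  d_1[S2] = 0*1/8 + 1/2*11/16 + 1/2*1/4 + 0*1/8 = 15/32
  d_1[S3] = 0*1/4 + 1/2*1/8 + 1/2*3/8 + 0*1/2 = 1/4
d_1 = (S0=3/32, S1=3/16, S2=15/32, S3=1/4)
  d_2[S0] = 3/32*3/8 + 3/16*1/16 + 15/32*1/8 + 1/4*1/8 = 35/256
  d_2[S1] = 3/32*1/4 + 3/16*1/8 + 15/32*1/4 + 1/4*1/4 = 29/128
  d_2[S2] = 3/32*1/8 + 3/16*11/16 + 15/32*1/4 + 1/4*1/8 = 37/128
  d_2[S3] = 3/32*1/4 + 3/16*1/8 + 15/32*3/8 + 1/4*1/2 = 89/256
d_2 = (S0=35/256, S1=29/128, S2=37/128, S3=89/256)
  d_3[S0] = 35/256*3/8 + 29/128*1/16 + 37/128*1/8 + 89/256*1/8 = 297/2048
  d_3[S1] = 35/256*1/4 + 29/128*1/8 + 37/128*1/4 + 89/256*1/4 = 227/1024
  d_3[S2] = 35/256*1/8 + 29/128*11/16 + 37/128*1/4 + 89/256*1/8 = 591/2048
  d_3[S3] = 35/256*1/4 + 29/128*1/8 + 37/128*3/8 + 89/256*1/2 = 353/1024
d_3 = (S0=297/2048, S1=227/1024, S2=591/2048, S3=353/1024)
  d_4[S0] = 297/2048*3/8 + 227/1024*1/16 + 591/2048*1/8 + 353/1024*1/8 = 2415/16384
  d_4[S1] = 297/2048*1/4 + 227/1024*1/8 + 591/2048*1/4 + 353/1024*1/4 = 1821/8192
  d_4[S2] = 297/2048*1/8 + 227/1024*11/16 + 591/2048*1/4 + 353/1024*1/8 = 2341/8192
  d_4[S3] = 297/2048*1/4 + 227/1024*1/8 + 591/2048*3/8 + 353/1024*1/2 = 5645/16384
d_4 = (S0=2415/16384, S1=1821/8192, S2=2341/8192, S3=5645/16384)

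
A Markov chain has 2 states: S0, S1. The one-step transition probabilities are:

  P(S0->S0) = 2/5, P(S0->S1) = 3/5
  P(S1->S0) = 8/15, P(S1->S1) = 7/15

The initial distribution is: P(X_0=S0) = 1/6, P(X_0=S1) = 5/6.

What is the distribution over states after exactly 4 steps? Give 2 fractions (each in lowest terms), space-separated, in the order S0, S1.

Propagating the distribution step by step (d_{t+1} = d_t * P):
d_0 = (S0=1/6, S1=5/6)
  d_1[S0] = 1/6*2/5 + 5/6*8/15 = 23/45
  d_1[S1] = 1/6*3/5 + 5/6*7/15 = 22/45
d_1 = (S0=23/45, S1=22/45)
  d_2[S0] = 23/45*2/5 + 22/45*8/15 = 314/675
  d_2[S1] = 23/45*3/5 + 22/45*7/15 = 361/675
d_2 = (S0=314/675, S1=361/675)
  d_3[S0] = 314/675*2/5 + 361/675*8/15 = 4772/10125
  d_3[S1] = 314/675*3/5 + 361/675*7/15 = 5353/10125
d_3 = (S0=4772/10125, S1=5353/10125)
  d_4[S0] = 4772/10125*2/5 + 5353/10125*8/15 = 71456/151875
  d_4[S1] = 4772/10125*3/5 + 5353/10125*7/15 = 80419/151875
d_4 = (S0=71456/151875, S1=80419/151875)

Answer: 71456/151875 80419/151875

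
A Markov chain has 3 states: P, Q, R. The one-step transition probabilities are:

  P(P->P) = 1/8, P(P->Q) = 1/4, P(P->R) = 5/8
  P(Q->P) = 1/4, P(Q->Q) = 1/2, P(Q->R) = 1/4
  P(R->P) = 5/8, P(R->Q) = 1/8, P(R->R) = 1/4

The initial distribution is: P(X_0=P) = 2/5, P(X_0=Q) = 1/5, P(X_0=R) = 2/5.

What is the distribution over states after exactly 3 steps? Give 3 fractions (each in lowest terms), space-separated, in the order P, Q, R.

Answer: 223/640 343/1280 491/1280

Derivation:
Propagating the distribution step by step (d_{t+1} = d_t * P):
d_0 = (P=2/5, Q=1/5, R=2/5)
  d_1[P] = 2/5*1/8 + 1/5*1/4 + 2/5*5/8 = 7/20
  d_1[Q] = 2/5*1/4 + 1/5*1/2 + 2/5*1/8 = 1/4
  d_1[R] = 2/5*5/8 + 1/5*1/4 + 2/5*1/4 = 2/5
d_1 = (P=7/20, Q=1/4, R=2/5)
  d_2[P] = 7/20*1/8 + 1/4*1/4 + 2/5*5/8 = 57/160
  d_2[Q] = 7/20*1/4 + 1/4*1/2 + 2/5*1/8 = 21/80
  d_2[R] = 7/20*5/8 + 1/4*1/4 + 2/5*1/4 = 61/160
d_2 = (P=57/160, Q=21/80, R=61/160)
  d_3[P] = 57/160*1/8 + 21/80*1/4 + 61/160*5/8 = 223/640
  d_3[Q] = 57/160*1/4 + 21/80*1/2 + 61/160*1/8 = 343/1280
  d_3[R] = 57/160*5/8 + 21/80*1/4 + 61/160*1/4 = 491/1280
d_3 = (P=223/640, Q=343/1280, R=491/1280)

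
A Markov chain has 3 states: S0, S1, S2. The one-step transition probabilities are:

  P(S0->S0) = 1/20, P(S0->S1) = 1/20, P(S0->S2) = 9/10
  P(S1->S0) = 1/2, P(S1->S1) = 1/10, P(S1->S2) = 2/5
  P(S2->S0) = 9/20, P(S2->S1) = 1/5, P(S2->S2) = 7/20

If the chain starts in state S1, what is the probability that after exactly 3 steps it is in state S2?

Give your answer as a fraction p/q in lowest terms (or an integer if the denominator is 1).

Answer: 62/125

Derivation:
Computing P^3 by repeated multiplication:
P^1 =
  S0: [1/20, 1/20, 9/10]
  S1: [1/2, 1/10, 2/5]
  S2: [9/20, 1/5, 7/20]
P^2 =
  S0: [173/400, 3/16, 19/50]
  S1: [51/200, 23/200, 63/100]
  S2: [7/25, 9/80, 243/400]
P^3 =
  S0: [2291/8000, 931/8000, 2389/4000]
  S1: [283/800, 601/4000, 62/125]
  S2: [2749/8000, 587/4000, 4077/8000]

(P^3)[S1 -> S2] = 62/125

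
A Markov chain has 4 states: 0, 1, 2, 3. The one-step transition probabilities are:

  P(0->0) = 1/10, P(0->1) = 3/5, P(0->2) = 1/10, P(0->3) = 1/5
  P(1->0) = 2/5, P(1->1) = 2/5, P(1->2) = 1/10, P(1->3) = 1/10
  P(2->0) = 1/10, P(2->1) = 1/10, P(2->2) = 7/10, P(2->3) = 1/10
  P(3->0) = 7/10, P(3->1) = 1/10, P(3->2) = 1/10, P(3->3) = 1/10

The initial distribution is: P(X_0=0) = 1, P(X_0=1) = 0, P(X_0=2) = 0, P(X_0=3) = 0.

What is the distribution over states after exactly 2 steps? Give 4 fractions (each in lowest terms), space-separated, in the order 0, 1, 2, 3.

Answer: 2/5 33/100 4/25 11/100

Derivation:
Propagating the distribution step by step (d_{t+1} = d_t * P):
d_0 = (0=1, 1=0, 2=0, 3=0)
  d_1[0] = 1*1/10 + 0*2/5 + 0*1/10 + 0*7/10 = 1/10
  d_1[1] = 1*3/5 + 0*2/5 + 0*1/10 + 0*1/10 = 3/5
  d_1[2] = 1*1/10 + 0*1/10 + 0*7/10 + 0*1/10 = 1/10
  d_1[3] = 1*1/5 + 0*1/10 + 0*1/10 + 0*1/10 = 1/5
d_1 = (0=1/10, 1=3/5, 2=1/10, 3=1/5)
  d_2[0] = 1/10*1/10 + 3/5*2/5 + 1/10*1/10 + 1/5*7/10 = 2/5
  d_2[1] = 1/10*3/5 + 3/5*2/5 + 1/10*1/10 + 1/5*1/10 = 33/100
  d_2[2] = 1/10*1/10 + 3/5*1/10 + 1/10*7/10 + 1/5*1/10 = 4/25
  d_2[3] = 1/10*1/5 + 3/5*1/10 + 1/10*1/10 + 1/5*1/10 = 11/100
d_2 = (0=2/5, 1=33/100, 2=4/25, 3=11/100)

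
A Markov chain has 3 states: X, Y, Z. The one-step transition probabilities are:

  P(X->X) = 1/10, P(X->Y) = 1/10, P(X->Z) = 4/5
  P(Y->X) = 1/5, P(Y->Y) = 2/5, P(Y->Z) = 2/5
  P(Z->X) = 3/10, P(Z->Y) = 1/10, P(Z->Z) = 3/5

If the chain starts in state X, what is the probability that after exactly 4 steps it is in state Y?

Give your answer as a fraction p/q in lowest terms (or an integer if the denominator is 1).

Answer: 1417/10000

Derivation:
Computing P^4 by repeated multiplication:
P^1 =
  X: [1/10, 1/10, 4/5]
  Y: [1/5, 2/5, 2/5]
  Z: [3/10, 1/10, 3/5]
P^2 =
  X: [27/100, 13/100, 3/5]
  Y: [11/50, 11/50, 14/25]
  Z: [23/100, 13/100, 16/25]
P^3 =
  X: [233/1000, 139/1000, 157/250]
  Y: [117/500, 83/500, 3/5]
  Z: [241/1000, 139/1000, 31/50]
P^4 =
  X: [479/2000, 1417/10000, 1547/2500]
  Y: [1183/5000, 749/5000, 767/1250]
  Z: [2379/10000, 1417/10000, 1551/2500]

(P^4)[X -> Y] = 1417/10000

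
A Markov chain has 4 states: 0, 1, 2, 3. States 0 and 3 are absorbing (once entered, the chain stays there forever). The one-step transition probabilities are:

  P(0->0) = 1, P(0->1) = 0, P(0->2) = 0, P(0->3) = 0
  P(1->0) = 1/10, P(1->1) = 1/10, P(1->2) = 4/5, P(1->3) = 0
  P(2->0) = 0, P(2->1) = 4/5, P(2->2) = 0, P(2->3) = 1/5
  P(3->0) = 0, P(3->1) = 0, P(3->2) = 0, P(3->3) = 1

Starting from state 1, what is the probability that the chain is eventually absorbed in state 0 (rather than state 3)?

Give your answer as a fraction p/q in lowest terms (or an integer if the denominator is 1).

Answer: 5/13

Derivation:
Let a_i = P(absorbed in 0 | start in state i).
Boundary conditions: a_0 = 1, a_3 = 0.
For each transient state i, a_i = sum_j P(i->j) * a_j:
  a_1 = 1/10*a_0 + 1/10*a_1 + 4/5*a_2 + 0*a_3
  a_2 = 0*a_0 + 4/5*a_1 + 0*a_2 + 1/5*a_3

Substituting a_0 = 1 and a_3 = 0, rearrange to (I - Q) a = r where r[i] = P(i -> 0):
  [9/10, -4/5] . (a_1, a_2) = 1/10
  [-4/5, 1] . (a_1, a_2) = 0

Solving yields:
  a_1 = 5/13
  a_2 = 4/13

Starting state is 1, so the absorption probability is a_1 = 5/13.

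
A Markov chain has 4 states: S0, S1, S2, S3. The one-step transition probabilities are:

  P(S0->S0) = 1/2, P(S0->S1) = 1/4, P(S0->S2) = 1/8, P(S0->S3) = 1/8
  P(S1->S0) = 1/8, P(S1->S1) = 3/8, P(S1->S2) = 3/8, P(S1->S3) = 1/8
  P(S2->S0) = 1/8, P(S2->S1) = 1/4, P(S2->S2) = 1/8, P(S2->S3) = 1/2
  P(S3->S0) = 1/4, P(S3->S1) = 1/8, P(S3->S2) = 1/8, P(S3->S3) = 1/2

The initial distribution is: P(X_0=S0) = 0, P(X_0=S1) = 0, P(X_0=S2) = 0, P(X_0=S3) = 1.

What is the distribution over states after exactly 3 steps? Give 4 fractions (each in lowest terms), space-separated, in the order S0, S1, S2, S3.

Answer: 141/512 59/256 45/256 163/512

Derivation:
Propagating the distribution step by step (d_{t+1} = d_t * P):
d_0 = (S0=0, S1=0, S2=0, S3=1)
  d_1[S0] = 0*1/2 + 0*1/8 + 0*1/8 + 1*1/4 = 1/4
  d_1[S1] = 0*1/4 + 0*3/8 + 0*1/4 + 1*1/8 = 1/8
  d_1[S2] = 0*1/8 + 0*3/8 + 0*1/8 + 1*1/8 = 1/8
  d_1[S3] = 0*1/8 + 0*1/8 + 0*1/2 + 1*1/2 = 1/2
d_1 = (S0=1/4, S1=1/8, S2=1/8, S3=1/2)
  d_2[S0] = 1/4*1/2 + 1/8*1/8 + 1/8*1/8 + 1/2*1/4 = 9/32
  d_2[S1] = 1/4*1/4 + 1/8*3/8 + 1/8*1/4 + 1/2*1/8 = 13/64
  d_2[S2] = 1/4*1/8 + 1/8*3/8 + 1/8*1/8 + 1/2*1/8 = 5/32
  d_2[S3] = 1/4*1/8 + 1/8*1/8 + 1/8*1/2 + 1/2*1/2 = 23/64
d_2 = (S0=9/32, S1=13/64, S2=5/32, S3=23/64)
  d_3[S0] = 9/32*1/2 + 13/64*1/8 + 5/32*1/8 + 23/64*1/4 = 141/512
  d_3[S1] = 9/32*1/4 + 13/64*3/8 + 5/32*1/4 + 23/64*1/8 = 59/256
  d_3[S2] = 9/32*1/8 + 13/64*3/8 + 5/32*1/8 + 23/64*1/8 = 45/256
  d_3[S3] = 9/32*1/8 + 13/64*1/8 + 5/32*1/2 + 23/64*1/2 = 163/512
d_3 = (S0=141/512, S1=59/256, S2=45/256, S3=163/512)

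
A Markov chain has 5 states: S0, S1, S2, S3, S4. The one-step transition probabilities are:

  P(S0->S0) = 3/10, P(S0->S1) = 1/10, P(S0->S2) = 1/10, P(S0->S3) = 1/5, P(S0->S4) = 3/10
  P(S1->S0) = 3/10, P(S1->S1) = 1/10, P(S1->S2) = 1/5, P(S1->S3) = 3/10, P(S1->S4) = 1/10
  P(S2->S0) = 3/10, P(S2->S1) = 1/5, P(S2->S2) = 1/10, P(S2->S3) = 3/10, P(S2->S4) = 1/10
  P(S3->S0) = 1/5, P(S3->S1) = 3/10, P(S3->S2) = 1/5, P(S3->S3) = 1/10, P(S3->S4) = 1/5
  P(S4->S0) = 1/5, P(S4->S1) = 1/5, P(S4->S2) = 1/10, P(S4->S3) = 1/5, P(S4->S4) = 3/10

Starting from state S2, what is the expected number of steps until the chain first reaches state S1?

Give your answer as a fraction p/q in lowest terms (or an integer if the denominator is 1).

Answer: 983/192

Derivation:
Let h_i = expected steps to first reach S1 from state i.
Boundary: h_S1 = 0.
First-step equations for the other states:
  h_S0 = 1 + 3/10*h_S0 + 1/10*h_S1 + 1/10*h_S2 + 1/5*h_S3 + 3/10*h_S4
  h_S2 = 1 + 3/10*h_S0 + 1/5*h_S1 + 1/10*h_S2 + 3/10*h_S3 + 1/10*h_S4
  h_S3 = 1 + 1/5*h_S0 + 3/10*h_S1 + 1/5*h_S2 + 1/10*h_S3 + 1/5*h_S4
  h_S4 = 1 + 1/5*h_S0 + 1/5*h_S1 + 1/10*h_S2 + 1/5*h_S3 + 3/10*h_S4

Substituting h_S1 = 0 and rearranging gives the linear system (I - Q) h = 1:
  [7/10, -1/10, -1/5, -3/10] . (h_S0, h_S2, h_S3, h_S4) = 1
  [-3/10, 9/10, -3/10, -1/10] . (h_S0, h_S2, h_S3, h_S4) = 1
  [-1/5, -1/5, 9/10, -1/5] . (h_S0, h_S2, h_S3, h_S4) = 1
  [-1/5, -1/10, -1/5, 7/10] . (h_S0, h_S2, h_S3, h_S4) = 1

Solving yields:
  h_S0 = 545/96
  h_S2 = 983/192
  h_S3 = 223/48
  h_S4 = 327/64

Starting state is S2, so the expected hitting time is h_S2 = 983/192.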